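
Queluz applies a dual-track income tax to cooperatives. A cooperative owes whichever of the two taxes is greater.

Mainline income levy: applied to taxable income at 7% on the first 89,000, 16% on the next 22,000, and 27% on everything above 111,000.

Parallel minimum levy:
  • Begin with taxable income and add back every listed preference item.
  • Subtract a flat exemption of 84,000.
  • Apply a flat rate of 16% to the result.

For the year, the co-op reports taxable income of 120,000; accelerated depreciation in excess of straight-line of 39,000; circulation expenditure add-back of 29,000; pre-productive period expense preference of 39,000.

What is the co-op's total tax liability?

22,880

Parallel minimum levy:
  Adjusted income: 120,000 + 39,000 + 29,000 + 39,000 = 227,000
  Less exemption 84,000 → base 143,000
  143,000 × 16% = 22,880

Mainline income levy:
  89,000 × 7% = 6,230
  22,000 × 16% = 3,520
  9,000 × 27% = 2,430
  → 12,180

22,880 > 12,180, so the parallel minimum levy is the binding amount.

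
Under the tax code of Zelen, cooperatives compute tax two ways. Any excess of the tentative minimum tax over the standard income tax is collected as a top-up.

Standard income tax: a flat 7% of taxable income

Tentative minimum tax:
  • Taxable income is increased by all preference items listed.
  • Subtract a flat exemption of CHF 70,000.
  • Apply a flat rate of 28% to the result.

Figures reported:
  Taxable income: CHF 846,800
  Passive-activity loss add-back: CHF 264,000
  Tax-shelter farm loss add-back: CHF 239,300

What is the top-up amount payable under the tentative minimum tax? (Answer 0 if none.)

Tentative minimum tax:
  Adjusted income: CHF 846,800 + CHF 264,000 + CHF 239,300 = CHF 1,350,100
  Less exemption CHF 70,000 → base CHF 1,280,100
  CHF 1,280,100 × 28% = CHF 358,428

Standard income tax:
  CHF 846,800 × 7% = CHF 59,276

Excess of tentative minimum tax over standard income tax: CHF 358,428 − CHF 59,276 = CHF 299,152.

CHF 299,152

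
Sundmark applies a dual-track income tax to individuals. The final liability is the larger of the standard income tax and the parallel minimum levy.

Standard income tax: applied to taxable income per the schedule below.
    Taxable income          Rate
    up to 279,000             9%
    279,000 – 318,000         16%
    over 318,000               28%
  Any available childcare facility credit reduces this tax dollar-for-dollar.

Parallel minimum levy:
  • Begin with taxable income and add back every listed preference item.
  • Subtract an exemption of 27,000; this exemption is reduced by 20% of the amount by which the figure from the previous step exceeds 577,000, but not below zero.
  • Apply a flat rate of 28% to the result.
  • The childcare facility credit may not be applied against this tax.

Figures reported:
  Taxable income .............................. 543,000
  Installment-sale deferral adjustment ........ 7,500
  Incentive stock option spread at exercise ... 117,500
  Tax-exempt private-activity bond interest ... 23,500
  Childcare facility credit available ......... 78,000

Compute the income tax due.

Standard income tax:
  279,000 × 9% = 25,110
  39,000 × 16% = 6,240
  225,000 × 28% = 63,000
  → 94,350
  Less childcare facility credit 78,000 → 16,350

Parallel minimum levy:
  Adjusted income: 543,000 + 7,500 + 117,500 + 23,500 = 691,500
  Exemption: 27,000 − 20% × (691,500 − 577,000) = 27,000 − 22,900 = 4,100
  Base: 691,500 − 4,100 = 687,400
  687,400 × 28% = 192,472

192,472 > 16,350, so the parallel minimum levy is the binding amount.

192,472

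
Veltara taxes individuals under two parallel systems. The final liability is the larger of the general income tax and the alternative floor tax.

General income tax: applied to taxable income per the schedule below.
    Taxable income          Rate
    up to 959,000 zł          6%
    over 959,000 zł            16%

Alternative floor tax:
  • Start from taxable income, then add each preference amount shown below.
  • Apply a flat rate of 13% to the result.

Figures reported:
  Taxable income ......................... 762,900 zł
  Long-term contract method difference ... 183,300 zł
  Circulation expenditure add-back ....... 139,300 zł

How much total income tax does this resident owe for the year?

Alternative floor tax:
  Adjusted income: 762,900 zł + 183,300 zł + 139,300 zł = 1,085,500 zł
  1,085,500 zł × 13% = 141,115 zł

General income tax:
  762,900 zł × 6% = 45,774 zł

141,115 zł > 45,774 zł, so the alternative floor tax is the binding amount.

141,115 zł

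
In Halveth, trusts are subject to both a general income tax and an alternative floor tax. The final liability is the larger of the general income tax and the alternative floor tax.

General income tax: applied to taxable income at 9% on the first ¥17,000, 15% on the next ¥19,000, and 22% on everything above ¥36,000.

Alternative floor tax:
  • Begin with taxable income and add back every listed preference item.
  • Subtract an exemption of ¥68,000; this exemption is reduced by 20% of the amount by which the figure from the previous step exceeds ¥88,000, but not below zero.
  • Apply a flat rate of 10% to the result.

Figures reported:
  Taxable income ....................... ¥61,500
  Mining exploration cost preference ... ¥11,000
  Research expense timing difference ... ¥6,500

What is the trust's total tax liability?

General income tax:
  ¥17,000 × 9% = ¥1,530
  ¥19,000 × 15% = ¥2,850
  ¥25,500 × 22% = ¥5,610
  → ¥9,990

Alternative floor tax:
  Adjusted income: ¥61,500 + ¥11,000 + ¥6,500 = ¥79,000
  Exemption: ¥79,000 ≤ ¥88,000, so full ¥68,000 applies
  Base: ¥79,000 − ¥68,000 = ¥11,000
  ¥11,000 × 10% = ¥1,100

¥9,990 > ¥1,100, so the general income tax governs.

¥9,990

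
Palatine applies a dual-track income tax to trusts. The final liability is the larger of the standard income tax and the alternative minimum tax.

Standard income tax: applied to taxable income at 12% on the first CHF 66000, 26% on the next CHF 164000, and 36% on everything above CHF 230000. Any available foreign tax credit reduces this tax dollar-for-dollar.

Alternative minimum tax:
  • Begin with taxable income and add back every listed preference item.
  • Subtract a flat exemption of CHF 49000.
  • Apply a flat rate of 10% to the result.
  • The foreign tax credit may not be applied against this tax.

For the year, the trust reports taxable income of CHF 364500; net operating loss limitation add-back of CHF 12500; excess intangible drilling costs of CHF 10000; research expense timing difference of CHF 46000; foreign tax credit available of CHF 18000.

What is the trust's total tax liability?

Alternative minimum tax:
  Adjusted income: CHF 364500 + CHF 12500 + CHF 10000 + CHF 46000 = CHF 433000
  Less exemption CHF 49000 → base CHF 384000
  CHF 384000 × 10% = CHF 38400

Standard income tax:
  CHF 66000 × 12% = CHF 7920
  CHF 164000 × 26% = CHF 42640
  CHF 134500 × 36% = CHF 48420
  → CHF 98980
  Less foreign tax credit CHF 18000 → CHF 80980

CHF 80980 > CHF 38400, so the standard income tax governs.

CHF 80980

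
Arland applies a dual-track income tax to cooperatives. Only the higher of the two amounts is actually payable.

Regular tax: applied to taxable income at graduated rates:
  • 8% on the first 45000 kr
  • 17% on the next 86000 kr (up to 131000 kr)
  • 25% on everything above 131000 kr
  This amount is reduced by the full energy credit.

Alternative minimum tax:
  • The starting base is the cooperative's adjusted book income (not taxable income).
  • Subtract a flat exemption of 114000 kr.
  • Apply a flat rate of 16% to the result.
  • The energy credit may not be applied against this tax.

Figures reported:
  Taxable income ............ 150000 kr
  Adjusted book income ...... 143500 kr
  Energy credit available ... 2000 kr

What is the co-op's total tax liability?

Regular tax:
  45000 kr × 8% = 3600 kr
  86000 kr × 17% = 14620 kr
  19000 kr × 25% = 4750 kr
  → 22970 kr
  Less energy credit 2000 kr → 20970 kr

Alternative minimum tax:
  Base (adjusted book income): 143500 kr
  Less exemption 114000 kr → base 29500 kr
  29500 kr × 16% = 4720 kr

20970 kr > 4720 kr, so the regular tax governs.

20970 kr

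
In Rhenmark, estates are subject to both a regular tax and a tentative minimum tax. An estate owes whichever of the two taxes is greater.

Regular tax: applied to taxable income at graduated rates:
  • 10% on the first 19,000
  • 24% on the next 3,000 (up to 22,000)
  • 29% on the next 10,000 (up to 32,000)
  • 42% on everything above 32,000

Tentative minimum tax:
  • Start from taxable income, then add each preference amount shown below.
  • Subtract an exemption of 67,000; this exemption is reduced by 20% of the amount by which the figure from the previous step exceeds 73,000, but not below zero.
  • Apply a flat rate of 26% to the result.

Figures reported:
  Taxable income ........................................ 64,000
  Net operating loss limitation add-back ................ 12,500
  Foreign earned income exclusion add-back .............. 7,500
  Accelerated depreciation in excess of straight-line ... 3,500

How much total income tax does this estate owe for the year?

18,960

Tentative minimum tax:
  Adjusted income: 64,000 + 12,500 + 7,500 + 3,500 = 87,500
  Exemption: 67,000 − 20% × (87,500 − 73,000) = 67,000 − 2,900 = 64,100
  Base: 87,500 − 64,100 = 23,400
  23,400 × 26% = 6,084

Regular tax:
  19,000 × 10% = 1,900
  3,000 × 24% = 720
  10,000 × 29% = 2,900
  32,000 × 42% = 13,440
  → 18,960

18,960 > 6,084, so the regular tax governs.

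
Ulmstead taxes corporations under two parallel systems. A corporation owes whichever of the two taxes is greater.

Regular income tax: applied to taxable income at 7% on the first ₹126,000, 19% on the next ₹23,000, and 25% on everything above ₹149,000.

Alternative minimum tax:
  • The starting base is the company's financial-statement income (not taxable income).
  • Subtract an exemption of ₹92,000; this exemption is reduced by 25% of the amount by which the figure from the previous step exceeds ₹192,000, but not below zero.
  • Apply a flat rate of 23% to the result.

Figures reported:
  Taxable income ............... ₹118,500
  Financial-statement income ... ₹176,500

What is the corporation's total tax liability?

Regular income tax:
  ₹118,500 × 7% = ₹8,295

Alternative minimum tax:
  Base (financial-statement income): ₹176,500
  Exemption: ₹176,500 ≤ ₹192,000, so full ₹92,000 applies
  Base: ₹176,500 − ₹92,000 = ₹84,500
  ₹84,500 × 23% = ₹19,435

₹19,435 > ₹8,295, so the alternative minimum tax is the binding amount.

₹19,435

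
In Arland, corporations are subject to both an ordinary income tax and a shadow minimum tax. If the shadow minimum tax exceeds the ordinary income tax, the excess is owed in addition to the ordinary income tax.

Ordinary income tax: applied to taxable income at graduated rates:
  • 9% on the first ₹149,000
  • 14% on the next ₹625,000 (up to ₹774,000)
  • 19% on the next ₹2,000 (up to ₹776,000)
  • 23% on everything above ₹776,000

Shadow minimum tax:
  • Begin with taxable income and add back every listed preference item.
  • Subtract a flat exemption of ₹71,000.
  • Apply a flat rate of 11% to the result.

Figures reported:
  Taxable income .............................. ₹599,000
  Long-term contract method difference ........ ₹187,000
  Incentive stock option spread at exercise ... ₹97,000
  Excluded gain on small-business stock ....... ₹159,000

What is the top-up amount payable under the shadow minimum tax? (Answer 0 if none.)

₹30,400

Shadow minimum tax:
  Adjusted income: ₹599,000 + ₹187,000 + ₹97,000 + ₹159,000 = ₹1,042,000
  Less exemption ₹71,000 → base ₹971,000
  ₹971,000 × 11% = ₹106,810

Ordinary income tax:
  ₹149,000 × 9% = ₹13,410
  ₹450,000 × 14% = ₹63,000
  → ₹76,410

Excess of shadow minimum tax over ordinary income tax: ₹106,810 − ₹76,410 = ₹30,400.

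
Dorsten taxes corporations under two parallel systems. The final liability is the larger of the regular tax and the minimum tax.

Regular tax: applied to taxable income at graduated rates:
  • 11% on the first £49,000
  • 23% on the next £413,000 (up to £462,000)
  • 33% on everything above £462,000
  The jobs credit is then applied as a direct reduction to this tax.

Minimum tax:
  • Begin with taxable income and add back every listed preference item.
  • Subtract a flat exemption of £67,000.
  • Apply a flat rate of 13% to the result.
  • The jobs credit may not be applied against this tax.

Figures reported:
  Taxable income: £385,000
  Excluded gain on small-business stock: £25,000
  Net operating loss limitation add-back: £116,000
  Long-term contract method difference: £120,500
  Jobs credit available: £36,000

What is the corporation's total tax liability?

£75,335

Minimum tax:
  Adjusted income: £385,000 + £25,000 + £116,000 + £120,500 = £646,500
  Less exemption £67,000 → base £579,500
  £579,500 × 13% = £75,335

Regular tax:
  £49,000 × 11% = £5,390
  £336,000 × 23% = £77,280
  → £82,670
  Less jobs credit £36,000 → £46,670

£75,335 > £46,670, so the minimum tax is the binding amount.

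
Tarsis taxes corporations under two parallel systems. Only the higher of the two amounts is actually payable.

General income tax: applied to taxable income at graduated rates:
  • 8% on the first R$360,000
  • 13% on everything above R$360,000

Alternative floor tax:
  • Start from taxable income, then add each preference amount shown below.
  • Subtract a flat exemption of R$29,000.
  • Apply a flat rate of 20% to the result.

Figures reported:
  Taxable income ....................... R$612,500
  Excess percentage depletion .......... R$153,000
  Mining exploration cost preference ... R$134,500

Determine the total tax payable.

General income tax:
  R$360,000 × 8% = R$28,800
  R$252,500 × 13% = R$32,825
  → R$61,625

Alternative floor tax:
  Adjusted income: R$612,500 + R$153,000 + R$134,500 = R$900,000
  Less exemption R$29,000 → base R$871,000
  R$871,000 × 20% = R$174,200

R$174,200 > R$61,625, so the alternative floor tax is the binding amount.

R$174,200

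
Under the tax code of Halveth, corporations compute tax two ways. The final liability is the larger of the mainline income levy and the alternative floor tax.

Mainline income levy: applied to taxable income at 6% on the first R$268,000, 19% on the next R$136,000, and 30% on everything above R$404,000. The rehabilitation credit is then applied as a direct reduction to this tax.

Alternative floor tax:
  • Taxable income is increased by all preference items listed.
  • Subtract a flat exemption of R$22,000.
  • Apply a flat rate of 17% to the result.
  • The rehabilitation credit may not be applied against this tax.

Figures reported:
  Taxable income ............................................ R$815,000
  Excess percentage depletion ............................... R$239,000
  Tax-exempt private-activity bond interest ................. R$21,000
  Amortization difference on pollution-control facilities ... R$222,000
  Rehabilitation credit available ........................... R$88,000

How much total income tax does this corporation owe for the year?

R$216,750

Mainline income levy:
  R$268,000 × 6% = R$16,080
  R$136,000 × 19% = R$25,840
  R$411,000 × 30% = R$123,300
  → R$165,220
  Less rehabilitation credit R$88,000 → R$77,220

Alternative floor tax:
  Adjusted income: R$815,000 + R$239,000 + R$21,000 + R$222,000 = R$1,297,000
  Less exemption R$22,000 → base R$1,275,000
  R$1,275,000 × 17% = R$216,750

R$216,750 > R$77,220, so the alternative floor tax is the binding amount.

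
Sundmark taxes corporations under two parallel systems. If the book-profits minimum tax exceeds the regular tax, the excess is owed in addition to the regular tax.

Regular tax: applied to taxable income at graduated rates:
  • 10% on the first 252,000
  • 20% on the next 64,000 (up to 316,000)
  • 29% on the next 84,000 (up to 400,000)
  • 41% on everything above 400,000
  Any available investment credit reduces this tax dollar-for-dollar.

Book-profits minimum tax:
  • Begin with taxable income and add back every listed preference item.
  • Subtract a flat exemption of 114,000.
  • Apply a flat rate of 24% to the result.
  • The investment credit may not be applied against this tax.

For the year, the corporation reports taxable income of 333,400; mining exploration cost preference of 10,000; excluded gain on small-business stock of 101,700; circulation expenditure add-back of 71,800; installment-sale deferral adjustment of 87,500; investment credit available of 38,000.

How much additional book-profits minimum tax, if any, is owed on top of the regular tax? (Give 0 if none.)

112,650

Regular tax:
  252,000 × 10% = 25,200
  64,000 × 20% = 12,800
  17,400 × 29% = 5,046
  → 43,046
  Less investment credit 38,000 → 5,046

Book-profits minimum tax:
  Adjusted income: 333,400 + 10,000 + 101,700 + 71,800 + 87,500 = 604,400
  Less exemption 114,000 → base 490,400
  490,400 × 24% = 117,696

Excess of book-profits minimum tax over regular tax: 117,696 − 5,046 = 112,650.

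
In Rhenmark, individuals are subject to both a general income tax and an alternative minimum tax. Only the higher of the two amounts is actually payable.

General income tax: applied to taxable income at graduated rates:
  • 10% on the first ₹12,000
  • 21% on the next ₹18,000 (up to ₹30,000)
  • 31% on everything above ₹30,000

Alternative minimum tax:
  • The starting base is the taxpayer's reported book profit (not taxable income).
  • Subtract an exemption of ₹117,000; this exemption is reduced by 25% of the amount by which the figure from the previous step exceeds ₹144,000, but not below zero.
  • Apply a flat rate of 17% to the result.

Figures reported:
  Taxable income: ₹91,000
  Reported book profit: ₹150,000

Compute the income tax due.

Alternative minimum tax:
  Base (reported book profit): ₹150,000
  Exemption: ₹117,000 − 25% × (₹150,000 − ₹144,000) = ₹117,000 − ₹1,500 = ₹115,500
  Base: ₹150,000 − ₹115,500 = ₹34,500
  ₹34,500 × 17% = ₹5,865

General income tax:
  ₹12,000 × 10% = ₹1,200
  ₹18,000 × 21% = ₹3,780
  ₹61,000 × 31% = ₹18,910
  → ₹23,890

₹23,890 > ₹5,865, so the general income tax governs.

₹23,890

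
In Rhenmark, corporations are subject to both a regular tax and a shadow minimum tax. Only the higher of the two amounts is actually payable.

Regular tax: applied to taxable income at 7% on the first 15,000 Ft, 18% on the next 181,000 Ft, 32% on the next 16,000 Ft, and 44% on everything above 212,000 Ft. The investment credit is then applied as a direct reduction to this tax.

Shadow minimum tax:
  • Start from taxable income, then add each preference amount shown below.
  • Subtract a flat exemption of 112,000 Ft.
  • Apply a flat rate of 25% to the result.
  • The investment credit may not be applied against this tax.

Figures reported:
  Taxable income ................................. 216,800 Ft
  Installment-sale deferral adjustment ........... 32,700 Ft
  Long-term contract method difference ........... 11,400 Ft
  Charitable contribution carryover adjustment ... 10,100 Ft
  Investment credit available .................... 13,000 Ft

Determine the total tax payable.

Regular tax:
  15,000 Ft × 7% = 1,050 Ft
  181,000 Ft × 18% = 32,580 Ft
  16,000 Ft × 32% = 5,120 Ft
  4,800 Ft × 44% = 2,112 Ft
  → 40,862 Ft
  Less investment credit 13,000 Ft → 27,862 Ft

Shadow minimum tax:
  Adjusted income: 216,800 Ft + 32,700 Ft + 11,400 Ft + 10,100 Ft = 271,000 Ft
  Less exemption 112,000 Ft → base 159,000 Ft
  159,000 Ft × 25% = 39,750 Ft

39,750 Ft > 27,862 Ft, so the shadow minimum tax is the binding amount.

39,750 Ft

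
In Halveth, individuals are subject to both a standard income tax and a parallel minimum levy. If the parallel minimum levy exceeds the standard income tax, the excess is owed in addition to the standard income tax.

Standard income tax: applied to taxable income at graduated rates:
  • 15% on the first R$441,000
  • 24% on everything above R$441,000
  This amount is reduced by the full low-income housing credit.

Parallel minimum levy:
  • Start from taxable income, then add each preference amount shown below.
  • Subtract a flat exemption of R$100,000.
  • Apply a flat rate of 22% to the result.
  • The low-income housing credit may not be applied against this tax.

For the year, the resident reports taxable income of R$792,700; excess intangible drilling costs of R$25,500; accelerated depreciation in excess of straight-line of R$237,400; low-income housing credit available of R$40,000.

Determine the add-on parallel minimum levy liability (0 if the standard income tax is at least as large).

Standard income tax:
  R$441,000 × 15% = R$66,150
  R$351,700 × 24% = R$84,408
  → R$150,558
  Less low-income housing credit R$40,000 → R$110,558

Parallel minimum levy:
  Adjusted income: R$792,700 + R$25,500 + R$237,400 = R$1,055,600
  Less exemption R$100,000 → base R$955,600
  R$955,600 × 22% = R$210,232

Excess of parallel minimum levy over standard income tax: R$210,232 − R$110,558 = R$99,674.

R$99,674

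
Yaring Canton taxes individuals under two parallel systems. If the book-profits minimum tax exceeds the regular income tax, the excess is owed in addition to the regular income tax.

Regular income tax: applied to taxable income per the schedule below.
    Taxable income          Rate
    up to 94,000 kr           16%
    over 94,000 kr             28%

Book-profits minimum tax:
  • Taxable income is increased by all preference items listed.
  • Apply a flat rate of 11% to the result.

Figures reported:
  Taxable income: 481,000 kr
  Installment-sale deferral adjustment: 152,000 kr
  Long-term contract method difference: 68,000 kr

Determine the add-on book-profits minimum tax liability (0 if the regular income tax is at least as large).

Regular income tax:
  94,000 kr × 16% = 15,040 kr
  387,000 kr × 28% = 108,360 kr
  → 123,400 kr

Book-profits minimum tax:
  Adjusted income: 481,000 kr + 152,000 kr + 68,000 kr = 701,000 kr
  701,000 kr × 11% = 77,110 kr

77,110 kr ≤ 123,400 kr, so no add-on is due.

0 kr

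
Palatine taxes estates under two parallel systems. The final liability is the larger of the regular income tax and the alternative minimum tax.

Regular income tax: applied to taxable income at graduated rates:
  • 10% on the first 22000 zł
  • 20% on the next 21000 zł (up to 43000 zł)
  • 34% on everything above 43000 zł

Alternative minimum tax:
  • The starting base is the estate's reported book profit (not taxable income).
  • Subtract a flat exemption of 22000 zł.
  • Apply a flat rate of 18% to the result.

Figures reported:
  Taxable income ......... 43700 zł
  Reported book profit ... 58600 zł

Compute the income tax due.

6638 zł

Regular income tax:
  22000 zł × 10% = 2200 zł
  21000 zł × 20% = 4200 zł
  700 zł × 34% = 238 zł
  → 6638 zł

Alternative minimum tax:
  Base (reported book profit): 58600 zł
  Less exemption 22000 zł → base 36600 zł
  36600 zł × 18% = 6588 zł

6638 zł > 6588 zł, so the regular income tax governs.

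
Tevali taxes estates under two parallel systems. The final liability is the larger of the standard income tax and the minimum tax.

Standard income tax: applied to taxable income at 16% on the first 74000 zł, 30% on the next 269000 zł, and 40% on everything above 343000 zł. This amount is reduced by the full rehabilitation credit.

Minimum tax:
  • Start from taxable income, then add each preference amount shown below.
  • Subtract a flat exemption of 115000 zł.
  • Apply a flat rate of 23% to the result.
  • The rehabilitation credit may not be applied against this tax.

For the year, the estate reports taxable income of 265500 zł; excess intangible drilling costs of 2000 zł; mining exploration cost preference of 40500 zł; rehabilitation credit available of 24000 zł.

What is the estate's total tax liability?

Minimum tax:
  Adjusted income: 265500 zł + 2000 zł + 40500 zł = 308000 zł
  Less exemption 115000 zł → base 193000 zł
  193000 zł × 23% = 44390 zł

Standard income tax:
  74000 zł × 16% = 11840 zł
  191500 zł × 30% = 57450 zł
  → 69290 zł
  Less rehabilitation credit 24000 zł → 45290 zł

45290 zł > 44390 zł, so the standard income tax governs.

45290 zł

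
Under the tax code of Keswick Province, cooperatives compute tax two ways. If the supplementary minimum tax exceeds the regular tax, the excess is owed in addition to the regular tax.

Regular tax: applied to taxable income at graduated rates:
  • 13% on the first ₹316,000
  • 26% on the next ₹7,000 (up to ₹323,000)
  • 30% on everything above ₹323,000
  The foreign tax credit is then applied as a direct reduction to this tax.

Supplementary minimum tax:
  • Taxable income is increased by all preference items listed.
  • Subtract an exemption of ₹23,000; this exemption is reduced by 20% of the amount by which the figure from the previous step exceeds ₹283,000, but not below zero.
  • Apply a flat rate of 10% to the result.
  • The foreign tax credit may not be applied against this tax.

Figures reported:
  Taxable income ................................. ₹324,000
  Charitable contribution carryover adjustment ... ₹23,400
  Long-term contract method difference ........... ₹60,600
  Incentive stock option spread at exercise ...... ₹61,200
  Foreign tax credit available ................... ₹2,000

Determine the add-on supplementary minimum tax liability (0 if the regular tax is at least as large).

Regular tax:
  ₹316,000 × 13% = ₹41,080
  ₹7,000 × 26% = ₹1,820
  ₹1,000 × 30% = ₹300
  → ₹43,200
  Less foreign tax credit ₹2,000 → ₹41,200

Supplementary minimum tax:
  Adjusted income: ₹324,000 + ₹23,400 + ₹60,600 + ₹61,200 = ₹469,200
  Exemption: 20% × (₹469,200 − ₹283,000) = ₹37,240 ≥ ₹23,000, so the exemption is fully phased out
  Base: ₹469,200 − ₹0 = ₹469,200
  ₹469,200 × 10% = ₹46,920

Excess of supplementary minimum tax over regular tax: ₹46,920 − ₹41,200 = ₹5,720.

₹5,720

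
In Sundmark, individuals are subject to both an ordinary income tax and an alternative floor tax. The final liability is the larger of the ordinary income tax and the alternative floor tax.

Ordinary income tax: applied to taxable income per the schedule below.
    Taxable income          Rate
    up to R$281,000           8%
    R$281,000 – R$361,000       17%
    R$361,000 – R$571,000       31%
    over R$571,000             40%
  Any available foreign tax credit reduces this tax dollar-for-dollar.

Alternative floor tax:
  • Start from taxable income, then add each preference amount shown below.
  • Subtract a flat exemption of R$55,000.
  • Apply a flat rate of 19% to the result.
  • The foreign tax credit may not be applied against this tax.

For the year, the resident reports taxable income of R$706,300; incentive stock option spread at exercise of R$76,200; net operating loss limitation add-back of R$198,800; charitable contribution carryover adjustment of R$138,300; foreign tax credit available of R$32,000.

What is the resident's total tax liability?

Alternative floor tax:
  Adjusted income: R$706,300 + R$76,200 + R$198,800 + R$138,300 = R$1,119,600
  Less exemption R$55,000 → base R$1,064,600
  R$1,064,600 × 19% = R$202,274

Ordinary income tax:
  R$281,000 × 8% = R$22,480
  R$80,000 × 17% = R$13,600
  R$210,000 × 31% = R$65,100
  R$135,300 × 40% = R$54,120
  → R$155,300
  Less foreign tax credit R$32,000 → R$123,300

R$202,274 > R$123,300, so the alternative floor tax is the binding amount.

R$202,274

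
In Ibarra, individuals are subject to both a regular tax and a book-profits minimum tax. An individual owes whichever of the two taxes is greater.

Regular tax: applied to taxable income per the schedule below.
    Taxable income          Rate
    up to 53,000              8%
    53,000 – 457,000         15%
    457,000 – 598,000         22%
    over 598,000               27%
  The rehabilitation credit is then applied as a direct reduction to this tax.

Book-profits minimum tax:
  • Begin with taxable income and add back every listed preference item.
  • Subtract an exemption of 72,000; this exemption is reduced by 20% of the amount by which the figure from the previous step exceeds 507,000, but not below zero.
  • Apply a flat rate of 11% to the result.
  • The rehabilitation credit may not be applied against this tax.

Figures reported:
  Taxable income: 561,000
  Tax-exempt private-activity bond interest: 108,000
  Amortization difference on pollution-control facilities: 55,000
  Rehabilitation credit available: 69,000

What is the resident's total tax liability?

Book-profits minimum tax:
  Adjusted income: 561,000 + 108,000 + 55,000 = 724,000
  Exemption: 72,000 − 20% × (724,000 − 507,000) = 72,000 − 43,400 = 28,600
  Base: 724,000 − 28,600 = 695,400
  695,400 × 11% = 76,494

Regular tax:
  53,000 × 8% = 4,240
  404,000 × 15% = 60,600
  104,000 × 22% = 22,880
  → 87,720
  Less rehabilitation credit 69,000 → 18,720

76,494 > 18,720, so the book-profits minimum tax is the binding amount.

76,494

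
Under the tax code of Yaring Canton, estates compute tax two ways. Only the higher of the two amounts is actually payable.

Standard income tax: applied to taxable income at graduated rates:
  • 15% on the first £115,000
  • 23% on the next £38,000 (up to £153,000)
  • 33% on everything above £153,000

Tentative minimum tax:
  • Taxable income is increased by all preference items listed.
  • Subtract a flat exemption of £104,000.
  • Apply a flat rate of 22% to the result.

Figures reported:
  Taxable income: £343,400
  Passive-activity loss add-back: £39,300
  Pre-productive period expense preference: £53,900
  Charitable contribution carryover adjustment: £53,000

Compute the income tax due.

Tentative minimum tax:
  Adjusted income: £343,400 + £39,300 + £53,900 + £53,000 = £489,600
  Less exemption £104,000 → base £385,600
  £385,600 × 22% = £84,832

Standard income tax:
  £115,000 × 15% = £17,250
  £38,000 × 23% = £8,740
  £190,400 × 33% = £62,832
  → £88,822

£88,822 > £84,832, so the standard income tax governs.

£88,822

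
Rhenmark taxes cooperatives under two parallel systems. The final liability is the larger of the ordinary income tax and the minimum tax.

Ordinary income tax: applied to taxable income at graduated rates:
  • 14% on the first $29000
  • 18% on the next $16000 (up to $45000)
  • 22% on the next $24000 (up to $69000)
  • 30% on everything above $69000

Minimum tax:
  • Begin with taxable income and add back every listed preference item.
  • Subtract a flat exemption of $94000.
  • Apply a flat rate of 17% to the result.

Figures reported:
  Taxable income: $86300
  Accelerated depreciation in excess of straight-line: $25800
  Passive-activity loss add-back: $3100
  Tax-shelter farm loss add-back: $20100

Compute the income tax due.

$17410

Minimum tax:
  Adjusted income: $86300 + $25800 + $3100 + $20100 = $135300
  Less exemption $94000 → base $41300
  $41300 × 17% = $7021

Ordinary income tax:
  $29000 × 14% = $4060
  $16000 × 18% = $2880
  $24000 × 22% = $5280
  $17300 × 30% = $5190
  → $17410

$17410 > $7021, so the ordinary income tax governs.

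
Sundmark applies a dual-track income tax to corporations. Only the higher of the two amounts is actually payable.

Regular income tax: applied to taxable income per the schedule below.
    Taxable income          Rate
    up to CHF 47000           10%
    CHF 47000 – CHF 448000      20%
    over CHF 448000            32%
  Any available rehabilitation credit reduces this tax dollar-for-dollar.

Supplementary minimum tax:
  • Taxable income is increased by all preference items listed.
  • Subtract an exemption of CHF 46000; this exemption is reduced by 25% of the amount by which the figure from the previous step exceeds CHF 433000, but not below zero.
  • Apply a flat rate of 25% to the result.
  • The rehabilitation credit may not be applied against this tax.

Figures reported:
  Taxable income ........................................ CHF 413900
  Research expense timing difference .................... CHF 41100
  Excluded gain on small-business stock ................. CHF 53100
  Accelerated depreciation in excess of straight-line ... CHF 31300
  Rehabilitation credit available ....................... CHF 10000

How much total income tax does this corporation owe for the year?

CHF 130000

Supplementary minimum tax:
  Adjusted income: CHF 413900 + CHF 41100 + CHF 53100 + CHF 31300 = CHF 539400
  Exemption: CHF 46000 − 25% × (CHF 539400 − CHF 433000) = CHF 46000 − CHF 26600 = CHF 19400
  Base: CHF 539400 − CHF 19400 = CHF 520000
  CHF 520000 × 25% = CHF 130000

Regular income tax:
  CHF 47000 × 10% = CHF 4700
  CHF 366900 × 20% = CHF 73380
  → CHF 78080
  Less rehabilitation credit CHF 10000 → CHF 68080

CHF 130000 > CHF 68080, so the supplementary minimum tax is the binding amount.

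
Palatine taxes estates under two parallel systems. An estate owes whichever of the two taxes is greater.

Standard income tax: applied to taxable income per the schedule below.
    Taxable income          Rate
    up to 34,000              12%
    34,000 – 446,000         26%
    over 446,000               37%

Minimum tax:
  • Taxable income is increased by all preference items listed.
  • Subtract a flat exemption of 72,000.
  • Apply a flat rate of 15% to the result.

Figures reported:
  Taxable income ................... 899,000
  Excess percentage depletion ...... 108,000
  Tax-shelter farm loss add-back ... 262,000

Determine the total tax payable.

278,810

Minimum tax:
  Adjusted income: 899,000 + 108,000 + 262,000 = 1,269,000
  Less exemption 72,000 → base 1,197,000
  1,197,000 × 15% = 179,550

Standard income tax:
  34,000 × 12% = 4,080
  412,000 × 26% = 107,120
  453,000 × 37% = 167,610
  → 278,810

278,810 > 179,550, so the standard income tax governs.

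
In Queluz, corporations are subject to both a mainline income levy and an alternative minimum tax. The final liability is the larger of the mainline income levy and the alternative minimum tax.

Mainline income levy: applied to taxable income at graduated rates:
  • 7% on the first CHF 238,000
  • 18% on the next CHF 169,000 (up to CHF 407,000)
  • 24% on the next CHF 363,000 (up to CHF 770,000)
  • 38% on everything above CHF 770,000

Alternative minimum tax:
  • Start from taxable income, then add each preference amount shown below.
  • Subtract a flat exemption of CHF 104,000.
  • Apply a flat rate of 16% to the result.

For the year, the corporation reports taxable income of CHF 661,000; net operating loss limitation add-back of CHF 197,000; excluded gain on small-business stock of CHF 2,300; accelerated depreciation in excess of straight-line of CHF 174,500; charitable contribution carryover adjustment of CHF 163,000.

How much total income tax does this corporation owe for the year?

CHF 175,008

Alternative minimum tax:
  Adjusted income: CHF 661,000 + CHF 197,000 + CHF 2,300 + CHF 174,500 + CHF 163,000 = CHF 1,197,800
  Less exemption CHF 104,000 → base CHF 1,093,800
  CHF 1,093,800 × 16% = CHF 175,008

Mainline income levy:
  CHF 238,000 × 7% = CHF 16,660
  CHF 169,000 × 18% = CHF 30,420
  CHF 254,000 × 24% = CHF 60,960
  → CHF 108,040

CHF 175,008 > CHF 108,040, so the alternative minimum tax is the binding amount.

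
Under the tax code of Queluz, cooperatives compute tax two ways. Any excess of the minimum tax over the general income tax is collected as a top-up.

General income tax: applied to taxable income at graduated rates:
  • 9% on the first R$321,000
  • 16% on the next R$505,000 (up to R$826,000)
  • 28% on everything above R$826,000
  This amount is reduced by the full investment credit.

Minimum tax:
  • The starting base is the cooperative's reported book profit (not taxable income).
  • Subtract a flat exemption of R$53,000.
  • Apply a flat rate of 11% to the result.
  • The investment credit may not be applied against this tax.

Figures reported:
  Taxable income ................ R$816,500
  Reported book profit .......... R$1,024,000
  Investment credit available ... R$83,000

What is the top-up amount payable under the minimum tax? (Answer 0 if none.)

R$81,640

Minimum tax:
  Base (reported book profit): R$1,024,000
  Less exemption R$53,000 → base R$971,000
  R$971,000 × 11% = R$106,810

General income tax:
  R$321,000 × 9% = R$28,890
  R$495,500 × 16% = R$79,280
  → R$108,170
  Less investment credit R$83,000 → R$25,170

Excess of minimum tax over general income tax: R$106,810 − R$25,170 = R$81,640.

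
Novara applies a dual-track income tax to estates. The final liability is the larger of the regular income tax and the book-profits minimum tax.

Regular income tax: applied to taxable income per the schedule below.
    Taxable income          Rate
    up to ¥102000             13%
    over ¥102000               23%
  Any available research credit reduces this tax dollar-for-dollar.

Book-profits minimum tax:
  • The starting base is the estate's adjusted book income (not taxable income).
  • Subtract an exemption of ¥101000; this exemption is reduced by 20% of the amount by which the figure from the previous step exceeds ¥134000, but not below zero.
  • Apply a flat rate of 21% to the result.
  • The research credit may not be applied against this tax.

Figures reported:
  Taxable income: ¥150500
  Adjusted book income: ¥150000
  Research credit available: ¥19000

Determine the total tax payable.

¥10962

Book-profits minimum tax:
  Base (adjusted book income): ¥150000
  Exemption: ¥101000 − 20% × (¥150000 − ¥134000) = ¥101000 − ¥3200 = ¥97800
  Base: ¥150000 − ¥97800 = ¥52200
  ¥52200 × 21% = ¥10962

Regular income tax:
  ¥102000 × 13% = ¥13260
  ¥48500 × 23% = ¥11155
  → ¥24415
  Less research credit ¥19000 → ¥5415

¥10962 > ¥5415, so the book-profits minimum tax is the binding amount.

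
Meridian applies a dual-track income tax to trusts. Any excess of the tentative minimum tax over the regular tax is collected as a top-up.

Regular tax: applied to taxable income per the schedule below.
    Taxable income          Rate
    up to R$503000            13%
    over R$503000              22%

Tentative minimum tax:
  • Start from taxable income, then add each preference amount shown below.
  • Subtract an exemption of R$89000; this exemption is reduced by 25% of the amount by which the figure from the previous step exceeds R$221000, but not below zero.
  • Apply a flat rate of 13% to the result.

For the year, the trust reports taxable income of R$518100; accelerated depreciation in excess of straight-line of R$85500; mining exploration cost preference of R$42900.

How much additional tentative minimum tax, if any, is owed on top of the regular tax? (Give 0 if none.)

Tentative minimum tax:
  Adjusted income: R$518100 + R$85500 + R$42900 = R$646500
  Exemption: 25% × (R$646500 − R$221000) = R$106375 ≥ R$89000, so the exemption is fully phased out
  Base: R$646500 − R$0 = R$646500
  R$646500 × 13% = R$84045

Regular tax:
  R$503000 × 13% = R$65390
  R$15100 × 22% = R$3322
  → R$68712

Excess of tentative minimum tax over regular tax: R$84045 − R$68712 = R$15333.

R$15333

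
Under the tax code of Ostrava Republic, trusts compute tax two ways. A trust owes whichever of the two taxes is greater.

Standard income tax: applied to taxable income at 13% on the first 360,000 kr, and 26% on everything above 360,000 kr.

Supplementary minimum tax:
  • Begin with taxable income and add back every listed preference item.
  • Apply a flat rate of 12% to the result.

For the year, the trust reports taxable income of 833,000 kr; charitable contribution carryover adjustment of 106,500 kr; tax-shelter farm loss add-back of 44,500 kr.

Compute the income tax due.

169,780 kr

Standard income tax:
  360,000 kr × 13% = 46,800 kr
  473,000 kr × 26% = 122,980 kr
  → 169,780 kr

Supplementary minimum tax:
  Adjusted income: 833,000 kr + 106,500 kr + 44,500 kr = 984,000 kr
  984,000 kr × 12% = 118,080 kr

169,780 kr > 118,080 kr, so the standard income tax governs.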